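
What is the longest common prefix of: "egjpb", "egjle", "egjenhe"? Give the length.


Words: egjpb, egjle, egjenhe
  Position 0: all 'e' => match
  Position 1: all 'g' => match
  Position 2: all 'j' => match
  Position 3: ('p', 'l', 'e') => mismatch, stop
LCP = "egj" (length 3)

3


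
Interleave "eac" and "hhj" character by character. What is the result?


Interleaving "eac" and "hhj":
  Position 0: 'e' from first, 'h' from second => "eh"
  Position 1: 'a' from first, 'h' from second => "ah"
  Position 2: 'c' from first, 'j' from second => "cj"
Result: ehahcj

ehahcj


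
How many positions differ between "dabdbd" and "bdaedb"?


Comparing "dabdbd" and "bdaedb" position by position:
  Position 0: 'd' vs 'b' => DIFFER
  Position 1: 'a' vs 'd' => DIFFER
  Position 2: 'b' vs 'a' => DIFFER
  Position 3: 'd' vs 'e' => DIFFER
  Position 4: 'b' vs 'd' => DIFFER
  Position 5: 'd' vs 'b' => DIFFER
Positions that differ: 6

6


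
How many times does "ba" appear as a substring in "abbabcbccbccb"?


Searching for "ba" in "abbabcbccbccb"
Scanning each position:
  Position 0: "ab" => no
  Position 1: "bb" => no
  Position 2: "ba" => MATCH
  Position 3: "ab" => no
  Position 4: "bc" => no
  Position 5: "cb" => no
  Position 6: "bc" => no
  Position 7: "cc" => no
  Position 8: "cb" => no
  Position 9: "bc" => no
  Position 10: "cc" => no
  Position 11: "cb" => no
Total occurrences: 1

1


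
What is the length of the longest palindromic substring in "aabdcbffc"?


Input: "aabdcbffc"
Checking substrings for palindromes:
  [0:2] "aa" (len 2) => palindrome
  [6:8] "ff" (len 2) => palindrome
Longest palindromic substring: "aa" with length 2

2


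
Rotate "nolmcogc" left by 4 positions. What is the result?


Input: "nolmcogc", rotate left by 4
First 4 characters: "nolm"
Remaining characters: "cogc"
Concatenate remaining + first: "cogc" + "nolm" = "cogcnolm"

cogcnolm


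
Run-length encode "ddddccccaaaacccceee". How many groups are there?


Input: ddddccccaaaacccceee
Scanning for consecutive runs:
  Group 1: 'd' x 4 (positions 0-3)
  Group 2: 'c' x 4 (positions 4-7)
  Group 3: 'a' x 4 (positions 8-11)
  Group 4: 'c' x 4 (positions 12-15)
  Group 5: 'e' x 3 (positions 16-18)
Total groups: 5

5


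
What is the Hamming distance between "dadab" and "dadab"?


Comparing "dadab" and "dadab" position by position:
  Position 0: 'd' vs 'd' => same
  Position 1: 'a' vs 'a' => same
  Position 2: 'd' vs 'd' => same
  Position 3: 'a' vs 'a' => same
  Position 4: 'b' vs 'b' => same
Total differences (Hamming distance): 0

0


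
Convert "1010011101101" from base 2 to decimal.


Input: "1010011101101" in base 2
Positional expansion:
  Digit '1' (value 1) x 2^12 = 4096
  Digit '0' (value 0) x 2^11 = 0
  Digit '1' (value 1) x 2^10 = 1024
  Digit '0' (value 0) x 2^9 = 0
  Digit '0' (value 0) x 2^8 = 0
  Digit '1' (value 1) x 2^7 = 128
  Digit '1' (value 1) x 2^6 = 64
  Digit '1' (value 1) x 2^5 = 32
  Digit '0' (value 0) x 2^4 = 0
  Digit '1' (value 1) x 2^3 = 8
  Digit '1' (value 1) x 2^2 = 4
  Digit '0' (value 0) x 2^1 = 0
  Digit '1' (value 1) x 2^0 = 1
Sum = 5357

5357


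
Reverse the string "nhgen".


Input: nhgen
Reading characters right to left:
  Position 4: 'n'
  Position 3: 'e'
  Position 2: 'g'
  Position 1: 'h'
  Position 0: 'n'
Reversed: neghn

neghn


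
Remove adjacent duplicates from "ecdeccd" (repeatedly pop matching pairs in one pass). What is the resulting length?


Input: ecdeccd
Stack-based adjacent duplicate removal:
  Read 'e': push. Stack: e
  Read 'c': push. Stack: ec
  Read 'd': push. Stack: ecd
  Read 'e': push. Stack: ecde
  Read 'c': push. Stack: ecdec
  Read 'c': matches stack top 'c' => pop. Stack: ecde
  Read 'd': push. Stack: ecded
Final stack: "ecded" (length 5)

5


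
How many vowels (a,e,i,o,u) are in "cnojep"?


Input: cnojep
Checking each character:
  'c' at position 0: consonant
  'n' at position 1: consonant
  'o' at position 2: vowel (running total: 1)
  'j' at position 3: consonant
  'e' at position 4: vowel (running total: 2)
  'p' at position 5: consonant
Total vowels: 2

2


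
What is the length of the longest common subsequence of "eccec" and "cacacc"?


LCS of "eccec" and "cacacc"
DP table:
           c    a    c    a    c    c
      0    0    0    0    0    0    0
  e   0    0    0    0    0    0    0
  c   0    1    1    1    1    1    1
  c   0    1    1    2    2    2    2
  e   0    1    1    2    2    2    2
  c   0    1    1    2    2    3    3
LCS length = dp[5][6] = 3

3


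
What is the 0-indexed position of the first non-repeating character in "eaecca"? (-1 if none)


Input: eaecca
Character frequencies:
  'a': 2
  'c': 2
  'e': 2
Scanning left to right for freq == 1:
  Position 0 ('e'): freq=2, skip
  Position 1 ('a'): freq=2, skip
  Position 2 ('e'): freq=2, skip
  Position 3 ('c'): freq=2, skip
  Position 4 ('c'): freq=2, skip
  Position 5 ('a'): freq=2, skip
  No unique character found => answer = -1

-1


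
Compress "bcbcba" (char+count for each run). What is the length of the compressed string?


Input: bcbcba
Runs:
  'b' x 1 => "b1"
  'c' x 1 => "c1"
  'b' x 1 => "b1"
  'c' x 1 => "c1"
  'b' x 1 => "b1"
  'a' x 1 => "a1"
Compressed: "b1c1b1c1b1a1"
Compressed length: 12

12


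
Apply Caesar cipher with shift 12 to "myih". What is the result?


Caesar cipher: shift "myih" by 12
  'm' (pos 12) + 12 = pos 24 = 'y'
  'y' (pos 24) + 12 = pos 10 = 'k'
  'i' (pos 8) + 12 = pos 20 = 'u'
  'h' (pos 7) + 12 = pos 19 = 't'
Result: ykut

ykut


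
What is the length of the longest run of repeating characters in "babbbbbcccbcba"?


Input: "babbbbbcccbcba"
Scanning for longest run:
  Position 1 ('a'): new char, reset run to 1
  Position 2 ('b'): new char, reset run to 1
  Position 3 ('b'): continues run of 'b', length=2
  Position 4 ('b'): continues run of 'b', length=3
  Position 5 ('b'): continues run of 'b', length=4
  Position 6 ('b'): continues run of 'b', length=5
  Position 7 ('c'): new char, reset run to 1
  Position 8 ('c'): continues run of 'c', length=2
  Position 9 ('c'): continues run of 'c', length=3
  Position 10 ('b'): new char, reset run to 1
  Position 11 ('c'): new char, reset run to 1
  Position 12 ('b'): new char, reset run to 1
  Position 13 ('a'): new char, reset run to 1
Longest run: 'b' with length 5

5


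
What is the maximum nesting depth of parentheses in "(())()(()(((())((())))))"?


Input: "(())()(()(((())((())))))"
Tracking depth:
  Position 0 '(': depth becomes 1
  Position 1 '(': depth becomes 2
  Position 2 ')': depth becomes 1
  Position 3 ')': depth becomes 0
  Position 4 '(': depth becomes 1
  Position 5 ')': depth becomes 0
  Position 6 '(': depth becomes 1
  Position 7 '(': depth becomes 2
  Position 8 ')': depth becomes 1
  Position 9 '(': depth becomes 2
  Position 10 '(': depth becomes 3
  Position 11 '(': depth becomes 4
  Position 12 '(': depth becomes 5
  Position 13 ')': depth becomes 4
  Position 14 ')': depth becomes 3
  Position 15 '(': depth becomes 4
  Position 16 '(': depth becomes 5
  Position 17 '(': depth becomes 6
  Position 18 ')': depth becomes 5
  Position 19 ')': depth becomes 4
  Position 20 ')': depth becomes 3
  Position 21 ')': depth becomes 2
  Position 22 ')': depth becomes 1
  Position 23 ')': depth becomes 0
Maximum depth reached: 6

6


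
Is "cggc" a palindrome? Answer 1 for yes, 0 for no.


Input: cggc
Reversed: cggc
  Compare pos 0 ('c') with pos 3 ('c'): match
  Compare pos 1 ('g') with pos 2 ('g'): match
Result: palindrome

1


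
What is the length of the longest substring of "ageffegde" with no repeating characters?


Input: "ageffegde"
Sliding window (track last position of each char):
  Position 0 ('a'): window [0,0] length 1 -- new best
  Position 1 ('g'): window [0,1] length 2 -- new best
  Position 2 ('e'): window [0,2] length 3 -- new best
  Position 3 ('f'): window [0,3] length 4 -- new best
  Position 4 ('f'): repeat (last at 3), move window start to 4
  Position 4 ('f'): window [4,4] length 1
  Position 5 ('e'): window [4,5] length 2
  Position 6 ('g'): window [4,6] length 3
  Position 7 ('d'): window [4,7] length 4
  Position 8 ('e'): repeat (last at 5), move window start to 6
  Position 8 ('e'): window [6,8] length 3
Longest substring with no repeats: "agef" with length 4

4


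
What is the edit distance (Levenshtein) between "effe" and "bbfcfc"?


Computing edit distance: "effe" -> "bbfcfc"
DP table:
           b    b    f    c    f    c
      0    1    2    3    4    5    6
  e   1    1    2    3    4    5    6
  f   2    2    2    2    3    4    5
  f   3    3    3    2    3    3    4
  e   4    4    4    3    3    4    4
Edit distance = dp[4][6] = 4

4


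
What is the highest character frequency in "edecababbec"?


Input: edecababbec
Character counts:
  'a': 2
  'b': 3
  'c': 2
  'd': 1
  'e': 3
Maximum frequency: 3

3


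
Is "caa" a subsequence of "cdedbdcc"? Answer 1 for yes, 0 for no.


Check if "caa" is a subsequence of "cdedbdcc"
Greedy scan:
  Position 0 ('c'): matches sub[0] = 'c'
  Position 1 ('d'): no match needed
  Position 2 ('e'): no match needed
  Position 3 ('d'): no match needed
  Position 4 ('b'): no match needed
  Position 5 ('d'): no match needed
  Position 6 ('c'): no match needed
  Position 7 ('c'): no match needed
Only matched 1/3 characters => not a subsequence

0


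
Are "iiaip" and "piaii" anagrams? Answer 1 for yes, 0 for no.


Strings: "iiaip", "piaii"
Sorted first:  aiiip
Sorted second: aiiip
Sorted forms match => anagrams

1


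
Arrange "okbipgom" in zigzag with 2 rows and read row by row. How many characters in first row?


Zigzag "okbipgom" into 2 rows:
Placing characters:
  'o' => row 0
  'k' => row 1
  'b' => row 0
  'i' => row 1
  'p' => row 0
  'g' => row 1
  'o' => row 0
  'm' => row 1
Rows:
  Row 0: "obpo"
  Row 1: "kigm"
First row length: 4

4


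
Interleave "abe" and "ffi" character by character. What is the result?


Interleaving "abe" and "ffi":
  Position 0: 'a' from first, 'f' from second => "af"
  Position 1: 'b' from first, 'f' from second => "bf"
  Position 2: 'e' from first, 'i' from second => "ei"
Result: afbfei

afbfei


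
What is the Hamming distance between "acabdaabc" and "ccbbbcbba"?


Comparing "acabdaabc" and "ccbbbcbba" position by position:
  Position 0: 'a' vs 'c' => differ
  Position 1: 'c' vs 'c' => same
  Position 2: 'a' vs 'b' => differ
  Position 3: 'b' vs 'b' => same
  Position 4: 'd' vs 'b' => differ
  Position 5: 'a' vs 'c' => differ
  Position 6: 'a' vs 'b' => differ
  Position 7: 'b' vs 'b' => same
  Position 8: 'c' vs 'a' => differ
Total differences (Hamming distance): 6

6


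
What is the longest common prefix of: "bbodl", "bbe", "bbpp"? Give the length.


Words: bbodl, bbe, bbpp
  Position 0: all 'b' => match
  Position 1: all 'b' => match
  Position 2: ('o', 'e', 'p') => mismatch, stop
LCP = "bb" (length 2)

2


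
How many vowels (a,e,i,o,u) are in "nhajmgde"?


Input: nhajmgde
Checking each character:
  'n' at position 0: consonant
  'h' at position 1: consonant
  'a' at position 2: vowel (running total: 1)
  'j' at position 3: consonant
  'm' at position 4: consonant
  'g' at position 5: consonant
  'd' at position 6: consonant
  'e' at position 7: vowel (running total: 2)
Total vowels: 2

2


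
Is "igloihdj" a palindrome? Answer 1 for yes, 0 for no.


Input: igloihdj
Reversed: jdhiolgi
  Compare pos 0 ('i') with pos 7 ('j'): MISMATCH
  Compare pos 1 ('g') with pos 6 ('d'): MISMATCH
  Compare pos 2 ('l') with pos 5 ('h'): MISMATCH
  Compare pos 3 ('o') with pos 4 ('i'): MISMATCH
Result: not a palindrome

0


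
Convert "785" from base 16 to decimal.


Input: "785" in base 16
Positional expansion:
  Digit '7' (value 7) x 16^2 = 1792
  Digit '8' (value 8) x 16^1 = 128
  Digit '5' (value 5) x 16^0 = 5
Sum = 1925

1925


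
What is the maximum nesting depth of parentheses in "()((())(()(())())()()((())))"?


Input: "()((())(()(())())()()((())))"
Tracking depth:
  Position 0 '(': depth becomes 1
  Position 1 ')': depth becomes 0
  Position 2 '(': depth becomes 1
  Position 3 '(': depth becomes 2
  Position 4 '(': depth becomes 3
  Position 5 ')': depth becomes 2
  Position 6 ')': depth becomes 1
  Position 7 '(': depth becomes 2
  Position 8 '(': depth becomes 3
  Position 9 ')': depth becomes 2
  Position 10 '(': depth becomes 3
  Position 11 '(': depth becomes 4
  Position 12 ')': depth becomes 3
  Position 13 ')': depth becomes 2
  Position 14 '(': depth becomes 3
  Position 15 ')': depth becomes 2
  Position 16 ')': depth becomes 1
  Position 17 '(': depth becomes 2
  Position 18 ')': depth becomes 1
  Position 19 '(': depth becomes 2
  Position 20 ')': depth becomes 1
  Position 21 '(': depth becomes 2
  Position 22 '(': depth becomes 3
  Position 23 '(': depth becomes 4
  Position 24 ')': depth becomes 3
  Position 25 ')': depth becomes 2
  Position 26 ')': depth becomes 1
  Position 27 ')': depth becomes 0
Maximum depth reached: 4

4


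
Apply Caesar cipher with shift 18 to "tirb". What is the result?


Caesar cipher: shift "tirb" by 18
  't' (pos 19) + 18 = pos 11 = 'l'
  'i' (pos 8) + 18 = pos 0 = 'a'
  'r' (pos 17) + 18 = pos 9 = 'j'
  'b' (pos 1) + 18 = pos 19 = 't'
Result: lajt

lajt


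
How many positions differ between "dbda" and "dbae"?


Comparing "dbda" and "dbae" position by position:
  Position 0: 'd' vs 'd' => same
  Position 1: 'b' vs 'b' => same
  Position 2: 'd' vs 'a' => DIFFER
  Position 3: 'a' vs 'e' => DIFFER
Positions that differ: 2

2


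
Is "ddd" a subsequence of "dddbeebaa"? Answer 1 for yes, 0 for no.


Check if "ddd" is a subsequence of "dddbeebaa"
Greedy scan:
  Position 0 ('d'): matches sub[0] = 'd'
  Position 1 ('d'): matches sub[1] = 'd'
  Position 2 ('d'): matches sub[2] = 'd'
  Position 3 ('b'): no match needed
  Position 4 ('e'): no match needed
  Position 5 ('e'): no match needed
  Position 6 ('b'): no match needed
  Position 7 ('a'): no match needed
  Position 8 ('a'): no match needed
All 3 characters matched => is a subsequence

1


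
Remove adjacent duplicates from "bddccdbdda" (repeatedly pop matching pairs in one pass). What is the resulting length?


Input: bddccdbdda
Stack-based adjacent duplicate removal:
  Read 'b': push. Stack: b
  Read 'd': push. Stack: bd
  Read 'd': matches stack top 'd' => pop. Stack: b
  Read 'c': push. Stack: bc
  Read 'c': matches stack top 'c' => pop. Stack: b
  Read 'd': push. Stack: bd
  Read 'b': push. Stack: bdb
  Read 'd': push. Stack: bdbd
  Read 'd': matches stack top 'd' => pop. Stack: bdb
  Read 'a': push. Stack: bdba
Final stack: "bdba" (length 4)

4


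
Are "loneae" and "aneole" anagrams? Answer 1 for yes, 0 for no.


Strings: "loneae", "aneole"
Sorted first:  aeelno
Sorted second: aeelno
Sorted forms match => anagrams

1


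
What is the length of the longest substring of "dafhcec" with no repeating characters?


Input: "dafhcec"
Sliding window (track last position of each char):
  Position 0 ('d'): window [0,0] length 1 -- new best
  Position 1 ('a'): window [0,1] length 2 -- new best
  Position 2 ('f'): window [0,2] length 3 -- new best
  Position 3 ('h'): window [0,3] length 4 -- new best
  Position 4 ('c'): window [0,4] length 5 -- new best
  Position 5 ('e'): window [0,5] length 6 -- new best
  Position 6 ('c'): repeat (last at 4), move window start to 5
  Position 6 ('c'): window [5,6] length 2
Longest substring with no repeats: "dafhce" with length 6

6


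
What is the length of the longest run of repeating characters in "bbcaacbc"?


Input: "bbcaacbc"
Scanning for longest run:
  Position 1 ('b'): continues run of 'b', length=2
  Position 2 ('c'): new char, reset run to 1
  Position 3 ('a'): new char, reset run to 1
  Position 4 ('a'): continues run of 'a', length=2
  Position 5 ('c'): new char, reset run to 1
  Position 6 ('b'): new char, reset run to 1
  Position 7 ('c'): new char, reset run to 1
Longest run: 'b' with length 2

2


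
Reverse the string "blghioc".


Input: blghioc
Reading characters right to left:
  Position 6: 'c'
  Position 5: 'o'
  Position 4: 'i'
  Position 3: 'h'
  Position 2: 'g'
  Position 1: 'l'
  Position 0: 'b'
Reversed: coihglb

coihglb


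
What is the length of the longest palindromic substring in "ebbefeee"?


Input: "ebbefeee"
Checking substrings for palindromes:
  [0:4] "ebbe" (len 4) => palindrome
  [3:6] "efe" (len 3) => palindrome
  [5:8] "eee" (len 3) => palindrome
  [1:3] "bb" (len 2) => palindrome
  [5:7] "ee" (len 2) => palindrome
  [6:8] "ee" (len 2) => palindrome
Longest palindromic substring: "ebbe" with length 4

4


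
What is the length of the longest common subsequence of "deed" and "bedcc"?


LCS of "deed" and "bedcc"
DP table:
           b    e    d    c    c
      0    0    0    0    0    0
  d   0    0    0    1    1    1
  e   0    0    1    1    1    1
  e   0    0    1    1    1    1
  d   0    0    1    2    2    2
LCS length = dp[4][5] = 2

2


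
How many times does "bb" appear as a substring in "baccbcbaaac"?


Searching for "bb" in "baccbcbaaac"
Scanning each position:
  Position 0: "ba" => no
  Position 1: "ac" => no
  Position 2: "cc" => no
  Position 3: "cb" => no
  Position 4: "bc" => no
  Position 5: "cb" => no
  Position 6: "ba" => no
  Position 7: "aa" => no
  Position 8: "aa" => no
  Position 9: "ac" => no
Total occurrences: 0

0


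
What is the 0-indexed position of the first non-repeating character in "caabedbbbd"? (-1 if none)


Input: caabedbbbd
Character frequencies:
  'a': 2
  'b': 4
  'c': 1
  'd': 2
  'e': 1
Scanning left to right for freq == 1:
  Position 0 ('c'): unique! => answer = 0

0


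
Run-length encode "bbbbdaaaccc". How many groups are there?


Input: bbbbdaaaccc
Scanning for consecutive runs:
  Group 1: 'b' x 4 (positions 0-3)
  Group 2: 'd' x 1 (positions 4-4)
  Group 3: 'a' x 3 (positions 5-7)
  Group 4: 'c' x 3 (positions 8-10)
Total groups: 4

4


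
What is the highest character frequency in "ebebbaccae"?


Input: ebebbaccae
Character counts:
  'a': 2
  'b': 3
  'c': 2
  'e': 3
Maximum frequency: 3

3


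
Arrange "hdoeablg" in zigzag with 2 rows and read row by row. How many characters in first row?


Zigzag "hdoeablg" into 2 rows:
Placing characters:
  'h' => row 0
  'd' => row 1
  'o' => row 0
  'e' => row 1
  'a' => row 0
  'b' => row 1
  'l' => row 0
  'g' => row 1
Rows:
  Row 0: "hoal"
  Row 1: "debg"
First row length: 4

4


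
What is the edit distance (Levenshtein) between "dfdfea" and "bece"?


Computing edit distance: "dfdfea" -> "bece"
DP table:
           b    e    c    e
      0    1    2    3    4
  d   1    1    2    3    4
  f   2    2    2    3    4
  d   3    3    3    3    4
  f   4    4    4    4    4
  e   5    5    4    5    4
  a   6    6    5    5    5
Edit distance = dp[6][4] = 5

5


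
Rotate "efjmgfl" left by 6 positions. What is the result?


Input: "efjmgfl", rotate left by 6
First 6 characters: "efjmgf"
Remaining characters: "l"
Concatenate remaining + first: "l" + "efjmgf" = "lefjmgf"

lefjmgf


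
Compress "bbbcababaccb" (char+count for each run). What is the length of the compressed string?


Input: bbbcababaccb
Runs:
  'b' x 3 => "b3"
  'c' x 1 => "c1"
  'a' x 1 => "a1"
  'b' x 1 => "b1"
  'a' x 1 => "a1"
  'b' x 1 => "b1"
  'a' x 1 => "a1"
  'c' x 2 => "c2"
  'b' x 1 => "b1"
Compressed: "b3c1a1b1a1b1a1c2b1"
Compressed length: 18

18


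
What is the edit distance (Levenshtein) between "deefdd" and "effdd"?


Computing edit distance: "deefdd" -> "effdd"
DP table:
           e    f    f    d    d
      0    1    2    3    4    5
  d   1    1    2    3    3    4
  e   2    1    2    3    4    4
  e   3    2    2    3    4    5
  f   4    3    2    2    3    4
  d   5    4    3    3    2    3
  d   6    5    4    4    3    2
Edit distance = dp[6][5] = 2

2


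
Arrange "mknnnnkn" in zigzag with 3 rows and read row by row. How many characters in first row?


Zigzag "mknnnnkn" into 3 rows:
Placing characters:
  'm' => row 0
  'k' => row 1
  'n' => row 2
  'n' => row 1
  'n' => row 0
  'n' => row 1
  'k' => row 2
  'n' => row 1
Rows:
  Row 0: "mn"
  Row 1: "knnn"
  Row 2: "nk"
First row length: 2

2


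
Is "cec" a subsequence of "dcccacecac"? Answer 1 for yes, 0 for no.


Check if "cec" is a subsequence of "dcccacecac"
Greedy scan:
  Position 0 ('d'): no match needed
  Position 1 ('c'): matches sub[0] = 'c'
  Position 2 ('c'): no match needed
  Position 3 ('c'): no match needed
  Position 4 ('a'): no match needed
  Position 5 ('c'): no match needed
  Position 6 ('e'): matches sub[1] = 'e'
  Position 7 ('c'): matches sub[2] = 'c'
  Position 8 ('a'): no match needed
  Position 9 ('c'): no match needed
All 3 characters matched => is a subsequence

1


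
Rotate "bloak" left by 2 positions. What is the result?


Input: "bloak", rotate left by 2
First 2 characters: "bl"
Remaining characters: "oak"
Concatenate remaining + first: "oak" + "bl" = "oakbl"

oakbl


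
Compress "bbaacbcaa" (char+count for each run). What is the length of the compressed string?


Input: bbaacbcaa
Runs:
  'b' x 2 => "b2"
  'a' x 2 => "a2"
  'c' x 1 => "c1"
  'b' x 1 => "b1"
  'c' x 1 => "c1"
  'a' x 2 => "a2"
Compressed: "b2a2c1b1c1a2"
Compressed length: 12

12


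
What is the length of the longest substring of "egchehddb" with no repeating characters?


Input: "egchehddb"
Sliding window (track last position of each char):
  Position 0 ('e'): window [0,0] length 1 -- new best
  Position 1 ('g'): window [0,1] length 2 -- new best
  Position 2 ('c'): window [0,2] length 3 -- new best
  Position 3 ('h'): window [0,3] length 4 -- new best
  Position 4 ('e'): repeat (last at 0), move window start to 1
  Position 4 ('e'): window [1,4] length 4
  Position 5 ('h'): repeat (last at 3), move window start to 4
  Position 5 ('h'): window [4,5] length 2
  Position 6 ('d'): window [4,6] length 3
  Position 7 ('d'): repeat (last at 6), move window start to 7
  Position 7 ('d'): window [7,7] length 1
  Position 8 ('b'): window [7,8] length 2
Longest substring with no repeats: "egch" with length 4

4


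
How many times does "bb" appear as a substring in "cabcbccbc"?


Searching for "bb" in "cabcbccbc"
Scanning each position:
  Position 0: "ca" => no
  Position 1: "ab" => no
  Position 2: "bc" => no
  Position 3: "cb" => no
  Position 4: "bc" => no
  Position 5: "cc" => no
  Position 6: "cb" => no
  Position 7: "bc" => no
Total occurrences: 0

0


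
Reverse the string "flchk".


Input: flchk
Reading characters right to left:
  Position 4: 'k'
  Position 3: 'h'
  Position 2: 'c'
  Position 1: 'l'
  Position 0: 'f'
Reversed: khclf

khclf


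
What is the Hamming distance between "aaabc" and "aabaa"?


Comparing "aaabc" and "aabaa" position by position:
  Position 0: 'a' vs 'a' => same
  Position 1: 'a' vs 'a' => same
  Position 2: 'a' vs 'b' => differ
  Position 3: 'b' vs 'a' => differ
  Position 4: 'c' vs 'a' => differ
Total differences (Hamming distance): 3

3


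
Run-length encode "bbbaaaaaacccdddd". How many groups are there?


Input: bbbaaaaaacccdddd
Scanning for consecutive runs:
  Group 1: 'b' x 3 (positions 0-2)
  Group 2: 'a' x 6 (positions 3-8)
  Group 3: 'c' x 3 (positions 9-11)
  Group 4: 'd' x 4 (positions 12-15)
Total groups: 4

4


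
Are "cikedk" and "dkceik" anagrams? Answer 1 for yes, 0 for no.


Strings: "cikedk", "dkceik"
Sorted first:  cdeikk
Sorted second: cdeikk
Sorted forms match => anagrams

1


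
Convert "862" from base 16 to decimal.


Input: "862" in base 16
Positional expansion:
  Digit '8' (value 8) x 16^2 = 2048
  Digit '6' (value 6) x 16^1 = 96
  Digit '2' (value 2) x 16^0 = 2
Sum = 2146

2146


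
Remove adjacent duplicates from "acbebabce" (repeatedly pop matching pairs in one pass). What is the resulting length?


Input: acbebabce
Stack-based adjacent duplicate removal:
  Read 'a': push. Stack: a
  Read 'c': push. Stack: ac
  Read 'b': push. Stack: acb
  Read 'e': push. Stack: acbe
  Read 'b': push. Stack: acbeb
  Read 'a': push. Stack: acbeba
  Read 'b': push. Stack: acbebab
  Read 'c': push. Stack: acbebabc
  Read 'e': push. Stack: acbebabce
Final stack: "acbebabce" (length 9)

9


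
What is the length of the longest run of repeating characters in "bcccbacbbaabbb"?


Input: "bcccbacbbaabbb"
Scanning for longest run:
  Position 1 ('c'): new char, reset run to 1
  Position 2 ('c'): continues run of 'c', length=2
  Position 3 ('c'): continues run of 'c', length=3
  Position 4 ('b'): new char, reset run to 1
  Position 5 ('a'): new char, reset run to 1
  Position 6 ('c'): new char, reset run to 1
  Position 7 ('b'): new char, reset run to 1
  Position 8 ('b'): continues run of 'b', length=2
  Position 9 ('a'): new char, reset run to 1
  Position 10 ('a'): continues run of 'a', length=2
  Position 11 ('b'): new char, reset run to 1
  Position 12 ('b'): continues run of 'b', length=2
  Position 13 ('b'): continues run of 'b', length=3
Longest run: 'c' with length 3

3


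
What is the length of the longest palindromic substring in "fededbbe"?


Input: "fededbbe"
Checking substrings for palindromes:
  [1:4] "ede" (len 3) => palindrome
  [2:5] "ded" (len 3) => palindrome
  [5:7] "bb" (len 2) => palindrome
Longest palindromic substring: "ede" with length 3

3


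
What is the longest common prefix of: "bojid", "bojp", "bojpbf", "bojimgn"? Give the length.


Words: bojid, bojp, bojpbf, bojimgn
  Position 0: all 'b' => match
  Position 1: all 'o' => match
  Position 2: all 'j' => match
  Position 3: ('i', 'p', 'p', 'i') => mismatch, stop
LCP = "boj" (length 3)

3


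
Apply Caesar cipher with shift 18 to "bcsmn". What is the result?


Caesar cipher: shift "bcsmn" by 18
  'b' (pos 1) + 18 = pos 19 = 't'
  'c' (pos 2) + 18 = pos 20 = 'u'
  's' (pos 18) + 18 = pos 10 = 'k'
  'm' (pos 12) + 18 = pos 4 = 'e'
  'n' (pos 13) + 18 = pos 5 = 'f'
Result: tukef

tukef


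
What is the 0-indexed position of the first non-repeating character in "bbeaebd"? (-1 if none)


Input: bbeaebd
Character frequencies:
  'a': 1
  'b': 3
  'd': 1
  'e': 2
Scanning left to right for freq == 1:
  Position 0 ('b'): freq=3, skip
  Position 1 ('b'): freq=3, skip
  Position 2 ('e'): freq=2, skip
  Position 3 ('a'): unique! => answer = 3

3


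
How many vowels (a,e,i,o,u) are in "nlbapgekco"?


Input: nlbapgekco
Checking each character:
  'n' at position 0: consonant
  'l' at position 1: consonant
  'b' at position 2: consonant
  'a' at position 3: vowel (running total: 1)
  'p' at position 4: consonant
  'g' at position 5: consonant
  'e' at position 6: vowel (running total: 2)
  'k' at position 7: consonant
  'c' at position 8: consonant
  'o' at position 9: vowel (running total: 3)
Total vowels: 3

3


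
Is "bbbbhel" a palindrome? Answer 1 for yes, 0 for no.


Input: bbbbhel
Reversed: lehbbbb
  Compare pos 0 ('b') with pos 6 ('l'): MISMATCH
  Compare pos 1 ('b') with pos 5 ('e'): MISMATCH
  Compare pos 2 ('b') with pos 4 ('h'): MISMATCH
Result: not a palindrome

0


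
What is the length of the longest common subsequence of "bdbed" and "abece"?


LCS of "bdbed" and "abece"
DP table:
           a    b    e    c    e
      0    0    0    0    0    0
  b   0    0    1    1    1    1
  d   0    0    1    1    1    1
  b   0    0    1    1    1    1
  e   0    0    1    2    2    2
  d   0    0    1    2    2    2
LCS length = dp[5][5] = 2

2


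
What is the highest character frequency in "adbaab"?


Input: adbaab
Character counts:
  'a': 3
  'b': 2
  'd': 1
Maximum frequency: 3

3


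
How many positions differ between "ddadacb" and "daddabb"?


Comparing "ddadacb" and "daddabb" position by position:
  Position 0: 'd' vs 'd' => same
  Position 1: 'd' vs 'a' => DIFFER
  Position 2: 'a' vs 'd' => DIFFER
  Position 3: 'd' vs 'd' => same
  Position 4: 'a' vs 'a' => same
  Position 5: 'c' vs 'b' => DIFFER
  Position 6: 'b' vs 'b' => same
Positions that differ: 3

3


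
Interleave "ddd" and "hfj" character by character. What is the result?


Interleaving "ddd" and "hfj":
  Position 0: 'd' from first, 'h' from second => "dh"
  Position 1: 'd' from first, 'f' from second => "df"
  Position 2: 'd' from first, 'j' from second => "dj"
Result: dhdfdj

dhdfdj


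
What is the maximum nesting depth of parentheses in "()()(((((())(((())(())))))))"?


Input: "()()(((((())(((())(())))))))"
Tracking depth:
  Position 0 '(': depth becomes 1
  Position 1 ')': depth becomes 0
  Position 2 '(': depth becomes 1
  Position 3 ')': depth becomes 0
  Position 4 '(': depth becomes 1
  Position 5 '(': depth becomes 2
  Position 6 '(': depth becomes 3
  Position 7 '(': depth becomes 4
  Position 8 '(': depth becomes 5
  Position 9 '(': depth becomes 6
  Position 10 ')': depth becomes 5
  Position 11 ')': depth becomes 4
  Position 12 '(': depth becomes 5
  Position 13 '(': depth becomes 6
  Position 14 '(': depth becomes 7
  Position 15 '(': depth becomes 8
  Position 16 ')': depth becomes 7
  Position 17 ')': depth becomes 6
  Position 18 '(': depth becomes 7
  Position 19 '(': depth becomes 8
  Position 20 ')': depth becomes 7
  Position 21 ')': depth becomes 6
  Position 22 ')': depth becomes 5
  Position 23 ')': depth becomes 4
  Position 24 ')': depth becomes 3
  Position 25 ')': depth becomes 2
  Position 26 ')': depth becomes 1
  Position 27 ')': depth becomes 0
Maximum depth reached: 8

8


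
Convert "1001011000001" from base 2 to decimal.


Input: "1001011000001" in base 2
Positional expansion:
  Digit '1' (value 1) x 2^12 = 4096
  Digit '0' (value 0) x 2^11 = 0
  Digit '0' (value 0) x 2^10 = 0
  Digit '1' (value 1) x 2^9 = 512
  Digit '0' (value 0) x 2^8 = 0
  Digit '1' (value 1) x 2^7 = 128
  Digit '1' (value 1) x 2^6 = 64
  Digit '0' (value 0) x 2^5 = 0
  Digit '0' (value 0) x 2^4 = 0
  Digit '0' (value 0) x 2^3 = 0
  Digit '0' (value 0) x 2^2 = 0
  Digit '0' (value 0) x 2^1 = 0
  Digit '1' (value 1) x 2^0 = 1
Sum = 4801

4801


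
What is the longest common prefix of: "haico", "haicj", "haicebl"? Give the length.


Words: haico, haicj, haicebl
  Position 0: all 'h' => match
  Position 1: all 'a' => match
  Position 2: all 'i' => match
  Position 3: all 'c' => match
  Position 4: ('o', 'j', 'e') => mismatch, stop
LCP = "haic" (length 4)

4


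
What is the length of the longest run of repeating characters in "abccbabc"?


Input: "abccbabc"
Scanning for longest run:
  Position 1 ('b'): new char, reset run to 1
  Position 2 ('c'): new char, reset run to 1
  Position 3 ('c'): continues run of 'c', length=2
  Position 4 ('b'): new char, reset run to 1
  Position 5 ('a'): new char, reset run to 1
  Position 6 ('b'): new char, reset run to 1
  Position 7 ('c'): new char, reset run to 1
Longest run: 'c' with length 2

2


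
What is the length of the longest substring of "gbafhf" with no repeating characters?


Input: "gbafhf"
Sliding window (track last position of each char):
  Position 0 ('g'): window [0,0] length 1 -- new best
  Position 1 ('b'): window [0,1] length 2 -- new best
  Position 2 ('a'): window [0,2] length 3 -- new best
  Position 3 ('f'): window [0,3] length 4 -- new best
  Position 4 ('h'): window [0,4] length 5 -- new best
  Position 5 ('f'): repeat (last at 3), move window start to 4
  Position 5 ('f'): window [4,5] length 2
Longest substring with no repeats: "gbafh" with length 5

5


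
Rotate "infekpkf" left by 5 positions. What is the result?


Input: "infekpkf", rotate left by 5
First 5 characters: "infek"
Remaining characters: "pkf"
Concatenate remaining + first: "pkf" + "infek" = "pkfinfek"

pkfinfek


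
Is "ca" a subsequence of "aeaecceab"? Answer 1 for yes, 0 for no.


Check if "ca" is a subsequence of "aeaecceab"
Greedy scan:
  Position 0 ('a'): no match needed
  Position 1 ('e'): no match needed
  Position 2 ('a'): no match needed
  Position 3 ('e'): no match needed
  Position 4 ('c'): matches sub[0] = 'c'
  Position 5 ('c'): no match needed
  Position 6 ('e'): no match needed
  Position 7 ('a'): matches sub[1] = 'a'
  Position 8 ('b'): no match needed
All 2 characters matched => is a subsequence

1


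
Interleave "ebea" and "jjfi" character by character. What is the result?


Interleaving "ebea" and "jjfi":
  Position 0: 'e' from first, 'j' from second => "ej"
  Position 1: 'b' from first, 'j' from second => "bj"
  Position 2: 'e' from first, 'f' from second => "ef"
  Position 3: 'a' from first, 'i' from second => "ai"
Result: ejbjefai

ejbjefai


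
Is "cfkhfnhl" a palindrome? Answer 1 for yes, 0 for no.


Input: cfkhfnhl
Reversed: lhnfhkfc
  Compare pos 0 ('c') with pos 7 ('l'): MISMATCH
  Compare pos 1 ('f') with pos 6 ('h'): MISMATCH
  Compare pos 2 ('k') with pos 5 ('n'): MISMATCH
  Compare pos 3 ('h') with pos 4 ('f'): MISMATCH
Result: not a palindrome

0


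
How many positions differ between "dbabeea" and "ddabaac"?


Comparing "dbabeea" and "ddabaac" position by position:
  Position 0: 'd' vs 'd' => same
  Position 1: 'b' vs 'd' => DIFFER
  Position 2: 'a' vs 'a' => same
  Position 3: 'b' vs 'b' => same
  Position 4: 'e' vs 'a' => DIFFER
  Position 5: 'e' vs 'a' => DIFFER
  Position 6: 'a' vs 'c' => DIFFER
Positions that differ: 4

4


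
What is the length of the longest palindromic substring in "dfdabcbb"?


Input: "dfdabcbb"
Checking substrings for palindromes:
  [0:3] "dfd" (len 3) => palindrome
  [4:7] "bcb" (len 3) => palindrome
  [6:8] "bb" (len 2) => palindrome
Longest palindromic substring: "dfd" with length 3

3


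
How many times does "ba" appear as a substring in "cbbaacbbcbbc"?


Searching for "ba" in "cbbaacbbcbbc"
Scanning each position:
  Position 0: "cb" => no
  Position 1: "bb" => no
  Position 2: "ba" => MATCH
  Position 3: "aa" => no
  Position 4: "ac" => no
  Position 5: "cb" => no
  Position 6: "bb" => no
  Position 7: "bc" => no
  Position 8: "cb" => no
  Position 9: "bb" => no
  Position 10: "bc" => no
Total occurrences: 1

1


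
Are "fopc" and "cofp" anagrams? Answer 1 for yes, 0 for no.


Strings: "fopc", "cofp"
Sorted first:  cfop
Sorted second: cfop
Sorted forms match => anagrams

1


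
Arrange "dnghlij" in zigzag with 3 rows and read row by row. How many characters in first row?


Zigzag "dnghlij" into 3 rows:
Placing characters:
  'd' => row 0
  'n' => row 1
  'g' => row 2
  'h' => row 1
  'l' => row 0
  'i' => row 1
  'j' => row 2
Rows:
  Row 0: "dl"
  Row 1: "nhi"
  Row 2: "gj"
First row length: 2

2


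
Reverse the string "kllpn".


Input: kllpn
Reading characters right to left:
  Position 4: 'n'
  Position 3: 'p'
  Position 2: 'l'
  Position 1: 'l'
  Position 0: 'k'
Reversed: npllk

npllk


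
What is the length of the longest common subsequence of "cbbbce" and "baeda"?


LCS of "cbbbce" and "baeda"
DP table:
           b    a    e    d    a
      0    0    0    0    0    0
  c   0    0    0    0    0    0
  b   0    1    1    1    1    1
  b   0    1    1    1    1    1
  b   0    1    1    1    1    1
  c   0    1    1    1    1    1
  e   0    1    1    2    2    2
LCS length = dp[6][5] = 2

2


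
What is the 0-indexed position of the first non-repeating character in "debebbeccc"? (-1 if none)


Input: debebbeccc
Character frequencies:
  'b': 3
  'c': 3
  'd': 1
  'e': 3
Scanning left to right for freq == 1:
  Position 0 ('d'): unique! => answer = 0

0


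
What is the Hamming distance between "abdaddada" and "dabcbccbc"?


Comparing "abdaddada" and "dabcbccbc" position by position:
  Position 0: 'a' vs 'd' => differ
  Position 1: 'b' vs 'a' => differ
  Position 2: 'd' vs 'b' => differ
  Position 3: 'a' vs 'c' => differ
  Position 4: 'd' vs 'b' => differ
  Position 5: 'd' vs 'c' => differ
  Position 6: 'a' vs 'c' => differ
  Position 7: 'd' vs 'b' => differ
  Position 8: 'a' vs 'c' => differ
Total differences (Hamming distance): 9

9


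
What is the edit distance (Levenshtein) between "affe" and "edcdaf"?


Computing edit distance: "affe" -> "edcdaf"
DP table:
           e    d    c    d    a    f
      0    1    2    3    4    5    6
  a   1    1    2    3    4    4    5
  f   2    2    2    3    4    5    4
  f   3    3    3    3    4    5    5
  e   4    3    4    4    4    5    6
Edit distance = dp[4][6] = 6

6


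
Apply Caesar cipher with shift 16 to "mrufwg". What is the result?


Caesar cipher: shift "mrufwg" by 16
  'm' (pos 12) + 16 = pos 2 = 'c'
  'r' (pos 17) + 16 = pos 7 = 'h'
  'u' (pos 20) + 16 = pos 10 = 'k'
  'f' (pos 5) + 16 = pos 21 = 'v'
  'w' (pos 22) + 16 = pos 12 = 'm'
  'g' (pos 6) + 16 = pos 22 = 'w'
Result: chkvmw

chkvmw


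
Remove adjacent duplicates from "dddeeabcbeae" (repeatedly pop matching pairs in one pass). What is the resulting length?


Input: dddeeabcbeae
Stack-based adjacent duplicate removal:
  Read 'd': push. Stack: d
  Read 'd': matches stack top 'd' => pop. Stack: (empty)
  Read 'd': push. Stack: d
  Read 'e': push. Stack: de
  Read 'e': matches stack top 'e' => pop. Stack: d
  Read 'a': push. Stack: da
  Read 'b': push. Stack: dab
  Read 'c': push. Stack: dabc
  Read 'b': push. Stack: dabcb
  Read 'e': push. Stack: dabcbe
  Read 'a': push. Stack: dabcbea
  Read 'e': push. Stack: dabcbeae
Final stack: "dabcbeae" (length 8)

8


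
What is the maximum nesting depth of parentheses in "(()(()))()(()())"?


Input: "(()(()))()(()())"
Tracking depth:
  Position 0 '(': depth becomes 1
  Position 1 '(': depth becomes 2
  Position 2 ')': depth becomes 1
  Position 3 '(': depth becomes 2
  Position 4 '(': depth becomes 3
  Position 5 ')': depth becomes 2
  Position 6 ')': depth becomes 1
  Position 7 ')': depth becomes 0
  Position 8 '(': depth becomes 1
  Position 9 ')': depth becomes 0
  Position 10 '(': depth becomes 1
  Position 11 '(': depth becomes 2
  Position 12 ')': depth becomes 1
  Position 13 '(': depth becomes 2
  Position 14 ')': depth becomes 1
  Position 15 ')': depth becomes 0
Maximum depth reached: 3

3


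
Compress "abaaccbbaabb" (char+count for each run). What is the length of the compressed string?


Input: abaaccbbaabb
Runs:
  'a' x 1 => "a1"
  'b' x 1 => "b1"
  'a' x 2 => "a2"
  'c' x 2 => "c2"
  'b' x 2 => "b2"
  'a' x 2 => "a2"
  'b' x 2 => "b2"
Compressed: "a1b1a2c2b2a2b2"
Compressed length: 14

14


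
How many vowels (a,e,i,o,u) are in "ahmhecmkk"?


Input: ahmhecmkk
Checking each character:
  'a' at position 0: vowel (running total: 1)
  'h' at position 1: consonant
  'm' at position 2: consonant
  'h' at position 3: consonant
  'e' at position 4: vowel (running total: 2)
  'c' at position 5: consonant
  'm' at position 6: consonant
  'k' at position 7: consonant
  'k' at position 8: consonant
Total vowels: 2

2


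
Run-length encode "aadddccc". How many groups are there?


Input: aadddccc
Scanning for consecutive runs:
  Group 1: 'a' x 2 (positions 0-1)
  Group 2: 'd' x 3 (positions 2-4)
  Group 3: 'c' x 3 (positions 5-7)
Total groups: 3

3


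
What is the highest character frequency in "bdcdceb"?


Input: bdcdceb
Character counts:
  'b': 2
  'c': 2
  'd': 2
  'e': 1
Maximum frequency: 2

2


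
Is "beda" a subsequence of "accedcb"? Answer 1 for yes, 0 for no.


Check if "beda" is a subsequence of "accedcb"
Greedy scan:
  Position 0 ('a'): no match needed
  Position 1 ('c'): no match needed
  Position 2 ('c'): no match needed
  Position 3 ('e'): no match needed
  Position 4 ('d'): no match needed
  Position 5 ('c'): no match needed
  Position 6 ('b'): matches sub[0] = 'b'
Only matched 1/4 characters => not a subsequence

0


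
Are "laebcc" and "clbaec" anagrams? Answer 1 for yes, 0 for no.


Strings: "laebcc", "clbaec"
Sorted first:  abccel
Sorted second: abccel
Sorted forms match => anagrams

1


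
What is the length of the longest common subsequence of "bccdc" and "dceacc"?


LCS of "bccdc" and "dceacc"
DP table:
           d    c    e    a    c    c
      0    0    0    0    0    0    0
  b   0    0    0    0    0    0    0
  c   0    0    1    1    1    1    1
  c   0    0    1    1    1    2    2
  d   0    1    1    1    1    2    2
  c   0    1    2    2    2    2    3
LCS length = dp[5][6] = 3

3
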